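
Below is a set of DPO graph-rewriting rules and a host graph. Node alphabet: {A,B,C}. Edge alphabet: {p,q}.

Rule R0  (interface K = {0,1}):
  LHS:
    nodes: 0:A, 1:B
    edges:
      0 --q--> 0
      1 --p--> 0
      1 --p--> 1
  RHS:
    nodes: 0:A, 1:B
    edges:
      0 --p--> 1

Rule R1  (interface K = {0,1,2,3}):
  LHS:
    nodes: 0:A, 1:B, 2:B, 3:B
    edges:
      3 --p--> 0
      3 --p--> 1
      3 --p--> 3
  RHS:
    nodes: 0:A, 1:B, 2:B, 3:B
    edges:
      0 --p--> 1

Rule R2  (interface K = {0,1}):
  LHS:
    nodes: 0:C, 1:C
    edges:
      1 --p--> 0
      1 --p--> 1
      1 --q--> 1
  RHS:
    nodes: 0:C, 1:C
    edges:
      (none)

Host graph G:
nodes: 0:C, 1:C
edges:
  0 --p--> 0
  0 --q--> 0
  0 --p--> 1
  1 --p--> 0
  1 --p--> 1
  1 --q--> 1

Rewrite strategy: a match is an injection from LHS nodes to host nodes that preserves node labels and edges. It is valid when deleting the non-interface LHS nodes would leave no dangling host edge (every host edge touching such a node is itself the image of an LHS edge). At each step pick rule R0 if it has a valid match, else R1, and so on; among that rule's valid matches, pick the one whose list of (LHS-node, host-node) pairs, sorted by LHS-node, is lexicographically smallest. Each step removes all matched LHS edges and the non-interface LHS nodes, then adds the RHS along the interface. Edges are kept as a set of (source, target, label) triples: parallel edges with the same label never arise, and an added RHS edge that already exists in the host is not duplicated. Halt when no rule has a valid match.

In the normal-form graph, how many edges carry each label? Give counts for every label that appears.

start.  V:2 E:6  edges: 0-p->0 0-q->0 0-p->1 1-p->0 1-p->1 1-q->1
1. fire R2 via {0↦0, 1↦1}  →  V:2 E:3  edges: 0-p->0 0-q->0 0-p->1
2. fire R2 via {0↦1, 1↦0}  →  V:2 E:0  edges: ∅
halt: no rule applies after step 2
NF edges: []

Answer: (no edges)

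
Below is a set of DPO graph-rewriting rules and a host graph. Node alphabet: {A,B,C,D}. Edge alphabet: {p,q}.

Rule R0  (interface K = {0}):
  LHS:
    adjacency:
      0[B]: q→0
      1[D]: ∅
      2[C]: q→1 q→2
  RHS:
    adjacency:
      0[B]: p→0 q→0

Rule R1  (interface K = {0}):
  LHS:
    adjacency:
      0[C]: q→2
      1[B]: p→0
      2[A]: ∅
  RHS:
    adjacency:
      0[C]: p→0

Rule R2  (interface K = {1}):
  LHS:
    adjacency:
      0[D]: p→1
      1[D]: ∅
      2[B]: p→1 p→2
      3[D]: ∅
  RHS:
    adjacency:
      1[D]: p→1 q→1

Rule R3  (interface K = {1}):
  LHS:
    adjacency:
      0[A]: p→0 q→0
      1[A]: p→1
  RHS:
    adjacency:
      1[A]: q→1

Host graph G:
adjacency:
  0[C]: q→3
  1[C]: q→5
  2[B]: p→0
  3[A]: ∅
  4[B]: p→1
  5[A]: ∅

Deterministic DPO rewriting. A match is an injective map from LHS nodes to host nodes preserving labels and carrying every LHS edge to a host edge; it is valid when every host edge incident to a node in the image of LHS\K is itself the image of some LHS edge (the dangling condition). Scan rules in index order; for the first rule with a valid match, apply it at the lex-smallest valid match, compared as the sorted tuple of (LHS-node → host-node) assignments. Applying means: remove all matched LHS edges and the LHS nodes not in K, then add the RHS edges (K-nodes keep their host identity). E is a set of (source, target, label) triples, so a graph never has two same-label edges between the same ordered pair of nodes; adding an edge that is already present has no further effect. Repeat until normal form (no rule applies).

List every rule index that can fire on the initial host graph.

R0: no valid match — LHS pattern not found
R1: 2 valid matches — {0↦0, 1↦2, 2↦3}, {0↦1, 1↦4, 2↦5}
R2: no valid match — LHS pattern not found
R3: no valid match — LHS pattern not found

Answer: [R1]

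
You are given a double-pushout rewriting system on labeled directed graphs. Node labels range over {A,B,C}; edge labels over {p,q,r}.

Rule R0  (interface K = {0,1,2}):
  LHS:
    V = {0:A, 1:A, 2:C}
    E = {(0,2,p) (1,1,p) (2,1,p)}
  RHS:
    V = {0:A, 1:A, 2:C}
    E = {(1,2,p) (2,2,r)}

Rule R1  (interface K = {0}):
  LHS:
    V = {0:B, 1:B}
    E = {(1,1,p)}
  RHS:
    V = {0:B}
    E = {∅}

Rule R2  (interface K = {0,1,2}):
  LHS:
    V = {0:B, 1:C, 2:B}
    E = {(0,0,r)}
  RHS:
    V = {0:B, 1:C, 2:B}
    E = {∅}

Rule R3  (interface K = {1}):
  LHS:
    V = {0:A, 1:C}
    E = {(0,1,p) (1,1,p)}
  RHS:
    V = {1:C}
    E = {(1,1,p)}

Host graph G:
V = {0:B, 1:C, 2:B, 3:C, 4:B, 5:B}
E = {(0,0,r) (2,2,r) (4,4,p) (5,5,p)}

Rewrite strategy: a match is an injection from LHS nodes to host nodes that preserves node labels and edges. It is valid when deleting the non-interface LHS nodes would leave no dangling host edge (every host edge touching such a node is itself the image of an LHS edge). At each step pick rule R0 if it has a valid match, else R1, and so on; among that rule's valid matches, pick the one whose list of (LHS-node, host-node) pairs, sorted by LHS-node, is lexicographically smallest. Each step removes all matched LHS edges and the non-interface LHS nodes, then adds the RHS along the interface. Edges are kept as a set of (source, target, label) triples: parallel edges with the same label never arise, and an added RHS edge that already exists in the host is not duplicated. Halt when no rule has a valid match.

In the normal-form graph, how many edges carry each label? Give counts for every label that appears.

Answer: (no edges)

Steps:
[0] host  ⇒  6 nodes, 4 edges  {0-r->0 2-r->2 4-p->4 5-p->5}
[1] R1 @ {0↦0, 1↦4}  ⇒  5 nodes, 3 edges  {0-r->0 2-r->2 5-p->5}
[2] R1 @ {0↦0, 1↦5}  ⇒  4 nodes, 2 edges  {0-r->0 2-r->2}
[3] R2 @ {0↦0, 1↦1, 2↦2}  ⇒  4 nodes, 1 edges  {2-r->2}
[4] R2 @ {0↦2, 1↦1, 2↦0}  ⇒  4 nodes, 0 edges  {∅}
halt: no rule applies after step 4
NF edges: []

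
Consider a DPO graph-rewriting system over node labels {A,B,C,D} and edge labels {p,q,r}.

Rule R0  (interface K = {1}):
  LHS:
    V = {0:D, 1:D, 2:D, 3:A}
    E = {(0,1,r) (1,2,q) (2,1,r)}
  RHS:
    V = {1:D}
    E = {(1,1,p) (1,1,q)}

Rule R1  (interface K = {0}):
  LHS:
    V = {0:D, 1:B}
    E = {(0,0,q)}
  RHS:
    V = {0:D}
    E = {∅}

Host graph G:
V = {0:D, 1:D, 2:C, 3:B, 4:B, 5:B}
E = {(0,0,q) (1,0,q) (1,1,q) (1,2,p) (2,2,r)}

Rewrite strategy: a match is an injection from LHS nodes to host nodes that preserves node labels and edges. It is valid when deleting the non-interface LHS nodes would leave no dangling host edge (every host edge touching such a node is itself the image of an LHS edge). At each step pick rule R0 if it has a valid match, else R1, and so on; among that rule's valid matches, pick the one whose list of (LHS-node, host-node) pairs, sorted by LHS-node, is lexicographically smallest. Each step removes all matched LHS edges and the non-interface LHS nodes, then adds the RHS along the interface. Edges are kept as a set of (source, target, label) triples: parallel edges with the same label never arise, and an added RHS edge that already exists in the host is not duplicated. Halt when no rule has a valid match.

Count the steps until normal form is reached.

start.  V:6 E:5  edges: 0-q->0 1-q->0 1-q->1 1-p->2 2-r->2
1. fire R1 via {0↦0, 1↦3}  →  V:5 E:4  edges: 1-q->0 1-q->1 1-p->2 2-r->2
2. fire R1 via {0↦1, 1↦4}  →  V:4 E:3  edges: 1-q->0 1-p->2 2-r->2
final graph: no rule applies after step 2

Answer: 2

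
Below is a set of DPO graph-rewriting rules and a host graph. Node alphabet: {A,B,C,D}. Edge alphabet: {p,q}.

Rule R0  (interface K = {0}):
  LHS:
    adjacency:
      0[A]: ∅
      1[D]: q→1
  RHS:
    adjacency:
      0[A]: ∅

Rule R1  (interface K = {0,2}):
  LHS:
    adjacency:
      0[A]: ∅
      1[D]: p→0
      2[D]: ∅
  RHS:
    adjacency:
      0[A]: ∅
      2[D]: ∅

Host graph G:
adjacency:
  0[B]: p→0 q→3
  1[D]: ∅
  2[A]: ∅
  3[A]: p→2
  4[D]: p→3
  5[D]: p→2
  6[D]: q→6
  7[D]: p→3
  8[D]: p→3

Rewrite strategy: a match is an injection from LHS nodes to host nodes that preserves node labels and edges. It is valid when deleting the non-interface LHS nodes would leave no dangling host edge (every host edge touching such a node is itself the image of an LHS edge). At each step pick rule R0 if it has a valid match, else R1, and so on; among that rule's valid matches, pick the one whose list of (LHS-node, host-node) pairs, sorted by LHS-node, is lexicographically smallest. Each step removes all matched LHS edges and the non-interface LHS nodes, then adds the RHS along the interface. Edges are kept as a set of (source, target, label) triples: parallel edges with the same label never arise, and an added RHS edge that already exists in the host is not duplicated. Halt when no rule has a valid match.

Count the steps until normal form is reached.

initial: |V|=9 |E|=8  E = 0-p->0 0-q->3 3-p->2 4-p->3 5-p->2 6-q->6 7-p->3 8-p->3
step 1: apply R0 at {0↦2, 1↦6}  → |V|=8 |E|=7  E = 0-p->0 0-q->3 3-p->2 4-p->3 5-p->2 7-p->3 8-p->3
step 2: apply R1 at {0↦2, 1↦5, 2↦1}  → |V|=7 |E|=6  E = 0-p->0 0-q->3 3-p->2 4-p->3 7-p->3 8-p->3
step 3: apply R1 at {0↦3, 1↦4, 2↦1}  → |V|=6 |E|=5  E = 0-p->0 0-q->3 3-p->2 7-p->3 8-p->3
step 4: apply R1 at {0↦3, 1↦7, 2↦1}  → |V|=5 |E|=4  E = 0-p->0 0-q->3 3-p->2 8-p->3
step 5: apply R1 at {0↦3, 1↦8, 2↦1}  → |V|=4 |E|=3  E = 0-p->0 0-q->3 3-p->2
final graph: no rule applies after step 5

Answer: 5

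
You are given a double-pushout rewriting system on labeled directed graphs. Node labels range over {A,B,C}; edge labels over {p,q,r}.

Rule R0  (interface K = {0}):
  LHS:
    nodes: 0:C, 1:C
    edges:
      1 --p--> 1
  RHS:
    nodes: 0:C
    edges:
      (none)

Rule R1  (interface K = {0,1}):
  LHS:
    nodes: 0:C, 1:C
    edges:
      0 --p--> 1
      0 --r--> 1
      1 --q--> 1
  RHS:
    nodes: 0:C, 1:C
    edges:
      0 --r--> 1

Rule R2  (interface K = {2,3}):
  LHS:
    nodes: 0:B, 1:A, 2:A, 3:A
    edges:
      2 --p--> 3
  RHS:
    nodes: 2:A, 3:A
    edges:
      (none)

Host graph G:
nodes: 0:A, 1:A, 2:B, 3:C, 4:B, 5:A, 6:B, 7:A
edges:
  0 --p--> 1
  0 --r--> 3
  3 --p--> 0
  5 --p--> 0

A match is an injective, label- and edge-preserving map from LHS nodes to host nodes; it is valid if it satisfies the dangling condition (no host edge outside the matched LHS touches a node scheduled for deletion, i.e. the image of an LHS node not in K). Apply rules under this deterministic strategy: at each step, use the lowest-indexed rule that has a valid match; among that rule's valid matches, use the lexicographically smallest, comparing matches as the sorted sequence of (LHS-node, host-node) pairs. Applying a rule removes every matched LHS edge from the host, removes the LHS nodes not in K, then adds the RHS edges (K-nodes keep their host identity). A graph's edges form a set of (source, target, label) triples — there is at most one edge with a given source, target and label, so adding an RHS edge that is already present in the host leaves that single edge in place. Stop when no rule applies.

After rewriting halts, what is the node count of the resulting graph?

[0] host  ⇒  8 nodes, 4 edges  {0-p->1 0-r->3 3-p->0 5-p->0}
[1] R2 @ {0↦2, 1↦7, 2↦0, 3↦1}  ⇒  6 nodes, 3 edges  {0-r->3 3-p->0 5-p->0}
[2] R2 @ {0↦4, 1↦1, 2↦5, 3↦0}  ⇒  4 nodes, 2 edges  {0-r->3 3-p->0}
final graph: no rule applies after step 2
NF nodes: {0:A, 3:C, 5:A, 6:B}

Answer: 4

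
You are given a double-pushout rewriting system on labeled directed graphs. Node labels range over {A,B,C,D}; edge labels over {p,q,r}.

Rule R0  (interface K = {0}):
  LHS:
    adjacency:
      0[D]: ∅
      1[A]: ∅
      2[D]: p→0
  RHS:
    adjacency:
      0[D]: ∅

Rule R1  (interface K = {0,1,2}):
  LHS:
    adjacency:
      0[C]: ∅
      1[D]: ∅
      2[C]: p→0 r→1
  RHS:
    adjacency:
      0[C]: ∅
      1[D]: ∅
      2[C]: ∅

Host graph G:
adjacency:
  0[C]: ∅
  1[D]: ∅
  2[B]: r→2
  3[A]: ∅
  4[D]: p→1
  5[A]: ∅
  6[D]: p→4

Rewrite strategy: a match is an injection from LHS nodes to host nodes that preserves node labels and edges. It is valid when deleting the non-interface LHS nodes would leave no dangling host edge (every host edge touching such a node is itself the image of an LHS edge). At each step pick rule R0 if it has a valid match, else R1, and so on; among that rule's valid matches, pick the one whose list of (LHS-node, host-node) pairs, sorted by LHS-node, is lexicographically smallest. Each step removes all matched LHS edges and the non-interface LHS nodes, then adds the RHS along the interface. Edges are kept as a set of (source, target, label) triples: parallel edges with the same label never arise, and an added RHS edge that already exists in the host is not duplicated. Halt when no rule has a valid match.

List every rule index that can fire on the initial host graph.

Answer: [R0]

Derivation:
R0: 2 valid matches — {0↦4, 1↦3, 2↦6}, {0↦4, 1↦5, 2↦6}
R1: no valid match — LHS pattern not found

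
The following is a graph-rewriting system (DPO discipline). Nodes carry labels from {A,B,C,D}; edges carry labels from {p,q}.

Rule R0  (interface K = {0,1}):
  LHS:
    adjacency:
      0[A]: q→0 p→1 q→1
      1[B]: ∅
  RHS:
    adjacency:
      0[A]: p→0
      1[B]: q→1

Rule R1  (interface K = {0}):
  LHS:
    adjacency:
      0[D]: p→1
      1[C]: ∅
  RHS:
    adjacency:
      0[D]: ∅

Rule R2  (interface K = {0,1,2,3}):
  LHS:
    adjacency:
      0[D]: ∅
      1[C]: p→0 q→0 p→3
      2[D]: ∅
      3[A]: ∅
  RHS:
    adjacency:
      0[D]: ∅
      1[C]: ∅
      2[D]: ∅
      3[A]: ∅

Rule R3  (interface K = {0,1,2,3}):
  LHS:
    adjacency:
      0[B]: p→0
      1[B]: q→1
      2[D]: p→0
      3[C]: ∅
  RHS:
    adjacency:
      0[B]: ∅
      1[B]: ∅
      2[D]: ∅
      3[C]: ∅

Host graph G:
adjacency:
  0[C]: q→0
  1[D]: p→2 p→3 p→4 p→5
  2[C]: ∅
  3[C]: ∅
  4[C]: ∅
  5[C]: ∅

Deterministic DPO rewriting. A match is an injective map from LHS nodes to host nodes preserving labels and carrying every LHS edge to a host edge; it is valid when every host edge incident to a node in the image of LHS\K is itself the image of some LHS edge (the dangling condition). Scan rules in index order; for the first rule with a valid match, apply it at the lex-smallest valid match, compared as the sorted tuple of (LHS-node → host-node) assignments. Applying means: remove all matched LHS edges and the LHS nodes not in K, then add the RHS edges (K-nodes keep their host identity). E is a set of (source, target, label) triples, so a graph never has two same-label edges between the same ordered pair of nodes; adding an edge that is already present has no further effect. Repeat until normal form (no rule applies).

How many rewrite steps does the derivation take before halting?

Answer: 4

Steps:
[0] host  ⇒  6 nodes, 5 edges  {0-q->0 1-p->2 1-p->3 1-p->4 1-p->5}
[1] R1 @ {0↦1, 1↦2}  ⇒  5 nodes, 4 edges  {0-q->0 1-p->3 1-p->4 1-p->5}
[2] R1 @ {0↦1, 1↦3}  ⇒  4 nodes, 3 edges  {0-q->0 1-p->4 1-p->5}
[3] R1 @ {0↦1, 1↦4}  ⇒  3 nodes, 2 edges  {0-q->0 1-p->5}
[4] R1 @ {0↦1, 1↦5}  ⇒  2 nodes, 1 edges  {0-q->0}
halt: no rule applies after step 4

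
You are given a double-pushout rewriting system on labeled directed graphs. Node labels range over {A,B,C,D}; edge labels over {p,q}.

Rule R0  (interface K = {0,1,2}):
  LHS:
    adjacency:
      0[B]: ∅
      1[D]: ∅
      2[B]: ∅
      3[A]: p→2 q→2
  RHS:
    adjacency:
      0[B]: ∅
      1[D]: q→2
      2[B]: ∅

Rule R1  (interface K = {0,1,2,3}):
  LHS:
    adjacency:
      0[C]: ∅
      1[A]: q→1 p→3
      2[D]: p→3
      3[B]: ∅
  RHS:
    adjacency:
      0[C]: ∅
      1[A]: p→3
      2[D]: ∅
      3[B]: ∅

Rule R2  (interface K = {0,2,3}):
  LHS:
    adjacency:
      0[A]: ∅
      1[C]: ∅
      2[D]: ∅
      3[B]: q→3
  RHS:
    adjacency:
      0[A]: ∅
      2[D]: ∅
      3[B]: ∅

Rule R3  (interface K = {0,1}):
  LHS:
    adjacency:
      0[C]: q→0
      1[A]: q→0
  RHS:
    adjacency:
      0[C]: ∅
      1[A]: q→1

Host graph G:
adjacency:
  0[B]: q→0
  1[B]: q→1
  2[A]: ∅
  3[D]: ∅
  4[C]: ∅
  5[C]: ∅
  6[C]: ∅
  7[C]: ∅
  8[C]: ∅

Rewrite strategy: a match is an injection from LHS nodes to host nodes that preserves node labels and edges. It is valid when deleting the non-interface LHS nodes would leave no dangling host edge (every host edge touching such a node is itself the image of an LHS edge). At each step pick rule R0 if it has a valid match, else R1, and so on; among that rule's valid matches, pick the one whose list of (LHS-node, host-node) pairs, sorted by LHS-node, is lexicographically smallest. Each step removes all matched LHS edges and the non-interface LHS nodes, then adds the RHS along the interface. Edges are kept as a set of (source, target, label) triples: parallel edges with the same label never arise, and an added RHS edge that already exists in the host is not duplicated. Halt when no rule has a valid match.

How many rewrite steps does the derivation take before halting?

[0] host  ⇒  9 nodes, 2 edges  {0-q->0 1-q->1}
[1] R2 @ {0↦2, 1↦4, 2↦3, 3↦0}  ⇒  8 nodes, 1 edges  {1-q->1}
[2] R2 @ {0↦2, 1↦5, 2↦3, 3↦1}  ⇒  7 nodes, 0 edges  {∅}
halt: no rule applies after step 2

Answer: 2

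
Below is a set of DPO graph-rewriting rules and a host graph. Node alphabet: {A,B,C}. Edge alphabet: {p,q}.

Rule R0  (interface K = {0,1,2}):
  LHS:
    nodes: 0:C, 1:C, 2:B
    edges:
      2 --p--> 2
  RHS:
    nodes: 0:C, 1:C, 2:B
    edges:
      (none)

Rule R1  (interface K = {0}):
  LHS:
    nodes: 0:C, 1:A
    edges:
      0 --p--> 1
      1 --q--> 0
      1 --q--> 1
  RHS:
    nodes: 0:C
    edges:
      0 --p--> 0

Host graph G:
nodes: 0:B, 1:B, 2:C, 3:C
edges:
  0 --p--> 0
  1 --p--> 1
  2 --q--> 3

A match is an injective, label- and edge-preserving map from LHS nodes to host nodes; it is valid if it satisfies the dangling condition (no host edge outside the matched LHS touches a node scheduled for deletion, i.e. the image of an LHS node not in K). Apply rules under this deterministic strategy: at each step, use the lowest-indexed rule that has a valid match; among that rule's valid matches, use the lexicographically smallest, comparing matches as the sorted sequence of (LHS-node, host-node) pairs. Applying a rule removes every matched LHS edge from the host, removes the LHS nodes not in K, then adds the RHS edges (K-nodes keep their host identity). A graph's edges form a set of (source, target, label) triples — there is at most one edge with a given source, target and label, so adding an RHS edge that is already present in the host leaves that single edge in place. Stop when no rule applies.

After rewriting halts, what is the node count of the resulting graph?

start.  V:4 E:3  edges: 0-p->0 1-p->1 2-q->3
1. fire R0 via {0↦2, 1↦3, 2↦0}  →  V:4 E:2  edges: 1-p->1 2-q->3
2. fire R0 via {0↦2, 1↦3, 2↦1}  →  V:4 E:1  edges: 2-q->3
final graph: no rule applies after step 2
NF nodes: {0:B, 1:B, 2:C, 3:C}

Answer: 4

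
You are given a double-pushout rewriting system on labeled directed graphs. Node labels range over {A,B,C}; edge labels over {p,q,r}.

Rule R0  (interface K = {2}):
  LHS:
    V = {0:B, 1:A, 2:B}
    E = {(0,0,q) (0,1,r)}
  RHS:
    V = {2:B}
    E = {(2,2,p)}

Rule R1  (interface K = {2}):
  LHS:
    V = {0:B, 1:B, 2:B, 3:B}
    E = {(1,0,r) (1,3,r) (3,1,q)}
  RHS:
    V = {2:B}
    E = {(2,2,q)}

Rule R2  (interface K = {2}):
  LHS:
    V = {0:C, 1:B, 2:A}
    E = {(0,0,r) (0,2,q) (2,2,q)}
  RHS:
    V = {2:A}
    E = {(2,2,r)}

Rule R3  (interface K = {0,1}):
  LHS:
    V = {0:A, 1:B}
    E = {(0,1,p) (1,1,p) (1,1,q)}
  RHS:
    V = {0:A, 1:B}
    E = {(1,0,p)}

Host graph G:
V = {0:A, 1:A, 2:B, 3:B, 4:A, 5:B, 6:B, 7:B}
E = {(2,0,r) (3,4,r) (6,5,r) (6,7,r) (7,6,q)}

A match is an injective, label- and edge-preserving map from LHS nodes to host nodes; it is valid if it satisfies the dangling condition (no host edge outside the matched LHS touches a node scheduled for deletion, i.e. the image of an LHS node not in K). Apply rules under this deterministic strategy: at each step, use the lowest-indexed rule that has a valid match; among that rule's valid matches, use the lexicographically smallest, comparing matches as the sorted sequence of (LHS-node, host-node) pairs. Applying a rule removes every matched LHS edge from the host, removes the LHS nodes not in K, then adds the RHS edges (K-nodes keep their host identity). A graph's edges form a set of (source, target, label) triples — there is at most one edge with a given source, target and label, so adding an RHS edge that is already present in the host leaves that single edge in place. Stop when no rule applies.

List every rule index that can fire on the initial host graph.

Answer: [R1]

Derivation:
R0: no valid match — LHS pattern not found
R1: 2 valid matches — {0↦5, 1↦6, 2↦2, 3↦7}, {0↦5, 1↦6, 2↦3, 3↦7}
R2: no valid match — LHS pattern not found
R3: no valid match — LHS pattern not found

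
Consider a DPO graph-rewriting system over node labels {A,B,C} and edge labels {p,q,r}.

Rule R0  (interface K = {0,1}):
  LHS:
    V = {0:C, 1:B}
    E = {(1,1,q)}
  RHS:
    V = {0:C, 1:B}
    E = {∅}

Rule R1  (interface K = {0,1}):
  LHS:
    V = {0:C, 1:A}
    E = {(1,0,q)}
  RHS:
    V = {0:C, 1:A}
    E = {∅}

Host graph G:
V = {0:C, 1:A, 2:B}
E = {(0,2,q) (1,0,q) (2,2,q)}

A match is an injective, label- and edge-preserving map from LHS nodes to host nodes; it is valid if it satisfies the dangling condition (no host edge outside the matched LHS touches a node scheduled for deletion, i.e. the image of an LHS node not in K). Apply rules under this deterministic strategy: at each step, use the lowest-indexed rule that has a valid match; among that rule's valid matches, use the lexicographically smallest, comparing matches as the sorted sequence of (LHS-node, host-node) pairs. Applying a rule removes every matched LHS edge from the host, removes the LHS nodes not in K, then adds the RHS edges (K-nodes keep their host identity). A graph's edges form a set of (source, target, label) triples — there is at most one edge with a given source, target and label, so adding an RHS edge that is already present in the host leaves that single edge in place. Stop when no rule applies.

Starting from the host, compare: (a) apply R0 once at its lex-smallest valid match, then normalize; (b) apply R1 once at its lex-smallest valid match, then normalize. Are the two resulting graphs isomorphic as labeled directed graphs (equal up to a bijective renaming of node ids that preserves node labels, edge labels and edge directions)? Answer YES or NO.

branch R0-first: apply at {0↦0, 1↦2} → |E|=2, then 1 more step(s) → NF |V|=3 |E|=1 V={0:C, 1:A, 2:B} E=0-q->2
branch R1-first: apply at {0↦0, 1↦1} → |E|=2, then 1 more step(s) → NF |V|=3 |E|=1 V={0:C, 1:A, 2:B} E=0-q->2
graphs isomorphic (equal up to label-preserving node renaming)

Answer: YES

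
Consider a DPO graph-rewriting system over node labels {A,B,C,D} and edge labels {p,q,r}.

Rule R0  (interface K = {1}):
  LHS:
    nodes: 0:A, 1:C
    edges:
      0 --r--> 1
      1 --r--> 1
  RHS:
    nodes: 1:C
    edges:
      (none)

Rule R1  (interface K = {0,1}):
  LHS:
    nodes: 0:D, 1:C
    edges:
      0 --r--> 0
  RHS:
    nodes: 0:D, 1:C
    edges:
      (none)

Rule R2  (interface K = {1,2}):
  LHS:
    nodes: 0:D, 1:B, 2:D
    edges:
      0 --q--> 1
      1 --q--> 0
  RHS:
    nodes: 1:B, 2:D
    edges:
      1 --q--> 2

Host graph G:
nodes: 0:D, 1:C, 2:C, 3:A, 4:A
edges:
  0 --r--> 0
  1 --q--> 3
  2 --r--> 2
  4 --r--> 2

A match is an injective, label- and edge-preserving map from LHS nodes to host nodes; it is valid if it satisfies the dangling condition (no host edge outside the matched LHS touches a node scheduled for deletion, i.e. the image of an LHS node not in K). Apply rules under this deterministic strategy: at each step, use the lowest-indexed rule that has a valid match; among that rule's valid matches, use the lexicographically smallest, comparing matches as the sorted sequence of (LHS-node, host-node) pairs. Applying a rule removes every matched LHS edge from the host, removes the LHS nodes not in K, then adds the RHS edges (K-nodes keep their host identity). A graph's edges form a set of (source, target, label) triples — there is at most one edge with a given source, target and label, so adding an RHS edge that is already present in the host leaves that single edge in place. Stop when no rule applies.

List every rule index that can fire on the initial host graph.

R0: 1 valid match — {0↦4, 1↦2}
R1: 2 valid matches — {0↦0, 1↦1}, {0↦0, 1↦2}
R2: no valid match — LHS pattern not found

Answer: [R0,R1]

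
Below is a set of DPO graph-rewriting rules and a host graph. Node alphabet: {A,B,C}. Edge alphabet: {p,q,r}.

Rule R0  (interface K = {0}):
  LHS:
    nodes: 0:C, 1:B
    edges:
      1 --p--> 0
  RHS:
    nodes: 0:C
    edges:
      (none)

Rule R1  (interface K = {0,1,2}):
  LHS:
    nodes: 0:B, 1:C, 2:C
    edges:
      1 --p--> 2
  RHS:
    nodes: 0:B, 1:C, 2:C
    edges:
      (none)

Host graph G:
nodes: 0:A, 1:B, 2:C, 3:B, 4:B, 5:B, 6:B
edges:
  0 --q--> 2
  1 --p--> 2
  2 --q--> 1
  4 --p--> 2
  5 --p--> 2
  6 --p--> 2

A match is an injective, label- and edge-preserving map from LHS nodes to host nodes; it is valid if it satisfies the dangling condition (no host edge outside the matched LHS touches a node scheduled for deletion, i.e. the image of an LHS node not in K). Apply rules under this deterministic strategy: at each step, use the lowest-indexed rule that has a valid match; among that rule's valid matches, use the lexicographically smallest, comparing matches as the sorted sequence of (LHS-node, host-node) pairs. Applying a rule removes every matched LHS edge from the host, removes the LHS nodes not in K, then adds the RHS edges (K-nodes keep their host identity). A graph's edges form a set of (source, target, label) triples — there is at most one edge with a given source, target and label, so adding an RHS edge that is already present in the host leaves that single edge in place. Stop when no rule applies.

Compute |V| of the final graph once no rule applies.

[0] host  ⇒  7 nodes, 6 edges  {0-q->2 1-p->2 2-q->1 4-p->2 5-p->2 6-p->2}
[1] R0 @ {0↦2, 1↦4}  ⇒  6 nodes, 5 edges  {0-q->2 1-p->2 2-q->1 5-p->2 6-p->2}
[2] R0 @ {0↦2, 1↦5}  ⇒  5 nodes, 4 edges  {0-q->2 1-p->2 2-q->1 6-p->2}
[3] R0 @ {0↦2, 1↦6}  ⇒  4 nodes, 3 edges  {0-q->2 1-p->2 2-q->1}
final graph: no rule applies after step 3
NF nodes: {0:A, 1:B, 2:C, 3:B}

Answer: 4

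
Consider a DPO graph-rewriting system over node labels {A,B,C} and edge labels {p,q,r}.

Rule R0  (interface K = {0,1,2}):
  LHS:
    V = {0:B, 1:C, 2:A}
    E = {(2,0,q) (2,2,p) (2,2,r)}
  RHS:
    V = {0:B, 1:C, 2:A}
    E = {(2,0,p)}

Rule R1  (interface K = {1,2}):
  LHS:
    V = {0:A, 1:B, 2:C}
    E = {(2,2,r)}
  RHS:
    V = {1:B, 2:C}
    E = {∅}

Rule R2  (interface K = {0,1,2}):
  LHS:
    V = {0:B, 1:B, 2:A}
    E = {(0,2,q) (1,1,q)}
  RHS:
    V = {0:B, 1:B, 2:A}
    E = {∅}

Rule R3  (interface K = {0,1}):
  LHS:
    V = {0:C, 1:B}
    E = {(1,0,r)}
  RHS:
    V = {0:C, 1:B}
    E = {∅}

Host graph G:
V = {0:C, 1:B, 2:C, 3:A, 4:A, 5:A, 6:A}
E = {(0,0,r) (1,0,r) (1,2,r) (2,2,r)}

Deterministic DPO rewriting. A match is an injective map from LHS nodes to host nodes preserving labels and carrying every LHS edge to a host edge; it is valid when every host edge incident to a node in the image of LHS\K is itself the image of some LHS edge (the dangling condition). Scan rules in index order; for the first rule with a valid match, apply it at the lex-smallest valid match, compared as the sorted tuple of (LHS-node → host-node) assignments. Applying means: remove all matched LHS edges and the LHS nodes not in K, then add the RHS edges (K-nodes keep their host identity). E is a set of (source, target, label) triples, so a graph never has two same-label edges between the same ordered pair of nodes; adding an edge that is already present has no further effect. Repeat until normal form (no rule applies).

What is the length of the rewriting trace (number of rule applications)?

Answer: 4

Rewrite trace:
initial: |V|=7 |E|=4  E = 0-r->0 1-r->0 1-r->2 2-r->2
step 1: apply R1 at {0↦3, 1↦1, 2↦0}  → |V|=6 |E|=3  E = 1-r->0 1-r->2 2-r->2
step 2: apply R1 at {0↦4, 1↦1, 2↦2}  → |V|=5 |E|=2  E = 1-r->0 1-r->2
step 3: apply R3 at {0↦0, 1↦1}  → |V|=5 |E|=1  E = 1-r->2
step 4: apply R3 at {0↦2, 1↦1}  → |V|=5 |E|=0  E = ∅
halt: no rule applies after step 4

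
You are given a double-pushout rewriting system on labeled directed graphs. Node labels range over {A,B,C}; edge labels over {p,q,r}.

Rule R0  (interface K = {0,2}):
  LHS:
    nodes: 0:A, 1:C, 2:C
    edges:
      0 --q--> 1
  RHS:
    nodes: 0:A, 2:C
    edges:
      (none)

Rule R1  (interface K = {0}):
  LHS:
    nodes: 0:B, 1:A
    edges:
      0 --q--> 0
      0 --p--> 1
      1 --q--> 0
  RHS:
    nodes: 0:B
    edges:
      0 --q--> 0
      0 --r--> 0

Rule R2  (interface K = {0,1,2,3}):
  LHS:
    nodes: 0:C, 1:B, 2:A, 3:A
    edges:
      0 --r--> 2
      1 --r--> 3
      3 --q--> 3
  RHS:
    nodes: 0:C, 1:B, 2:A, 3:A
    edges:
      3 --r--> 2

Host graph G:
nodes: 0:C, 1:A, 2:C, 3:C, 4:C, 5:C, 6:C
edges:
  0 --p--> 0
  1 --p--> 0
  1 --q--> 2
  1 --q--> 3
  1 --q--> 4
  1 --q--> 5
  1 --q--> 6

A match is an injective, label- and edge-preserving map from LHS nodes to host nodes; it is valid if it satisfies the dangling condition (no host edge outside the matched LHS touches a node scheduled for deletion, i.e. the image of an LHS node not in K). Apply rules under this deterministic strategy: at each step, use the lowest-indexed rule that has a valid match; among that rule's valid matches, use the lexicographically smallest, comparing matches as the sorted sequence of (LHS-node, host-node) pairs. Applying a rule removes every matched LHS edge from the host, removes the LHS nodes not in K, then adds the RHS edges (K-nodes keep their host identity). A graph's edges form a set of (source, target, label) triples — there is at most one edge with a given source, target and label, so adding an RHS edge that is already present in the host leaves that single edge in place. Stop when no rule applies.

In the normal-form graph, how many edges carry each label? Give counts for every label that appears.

Answer: p:2

Rewrite trace:
[0] host  ⇒  7 nodes, 7 edges  {0-p->0 1-p->0 1-q->2 1-q->3 1-q->4 1-q->5 1-q->6}
[1] R0 @ {0↦1, 1↦2, 2↦0}  ⇒  6 nodes, 6 edges  {0-p->0 1-p->0 1-q->3 1-q->4 1-q->5 1-q->6}
[2] R0 @ {0↦1, 1↦3, 2↦0}  ⇒  5 nodes, 5 edges  {0-p->0 1-p->0 1-q->4 1-q->5 1-q->6}
[3] R0 @ {0↦1, 1↦4, 2↦0}  ⇒  4 nodes, 4 edges  {0-p->0 1-p->0 1-q->5 1-q->6}
[4] R0 @ {0↦1, 1↦5, 2↦0}  ⇒  3 nodes, 3 edges  {0-p->0 1-p->0 1-q->6}
[5] R0 @ {0↦1, 1↦6, 2↦0}  ⇒  2 nodes, 2 edges  {0-p->0 1-p->0}
normal form: no rule applies after step 5
NF edges: [(0, 0, 'p'), (1, 0, 'p')]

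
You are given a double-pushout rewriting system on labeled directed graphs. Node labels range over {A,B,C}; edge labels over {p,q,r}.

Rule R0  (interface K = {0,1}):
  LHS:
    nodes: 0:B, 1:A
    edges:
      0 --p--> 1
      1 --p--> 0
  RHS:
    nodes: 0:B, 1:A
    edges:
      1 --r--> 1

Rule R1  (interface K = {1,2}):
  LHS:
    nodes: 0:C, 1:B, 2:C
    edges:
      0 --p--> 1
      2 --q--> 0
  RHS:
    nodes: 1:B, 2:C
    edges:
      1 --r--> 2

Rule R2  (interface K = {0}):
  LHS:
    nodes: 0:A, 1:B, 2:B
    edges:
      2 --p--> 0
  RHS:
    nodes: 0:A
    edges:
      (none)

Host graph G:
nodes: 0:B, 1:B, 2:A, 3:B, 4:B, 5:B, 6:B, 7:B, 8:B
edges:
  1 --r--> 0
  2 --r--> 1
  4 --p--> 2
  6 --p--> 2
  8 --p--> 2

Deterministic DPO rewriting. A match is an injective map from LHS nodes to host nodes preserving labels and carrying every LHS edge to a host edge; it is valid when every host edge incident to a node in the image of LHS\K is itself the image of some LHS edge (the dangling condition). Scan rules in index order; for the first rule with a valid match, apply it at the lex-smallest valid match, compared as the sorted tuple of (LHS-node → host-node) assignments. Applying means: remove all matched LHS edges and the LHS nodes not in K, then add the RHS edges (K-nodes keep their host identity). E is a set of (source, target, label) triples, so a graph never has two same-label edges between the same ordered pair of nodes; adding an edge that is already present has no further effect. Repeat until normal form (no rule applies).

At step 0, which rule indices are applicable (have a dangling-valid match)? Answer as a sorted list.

Answer: [R2]

Steps:
R0: no valid match — LHS pattern not found
R1: no valid match — LHS pattern not found
R2: 9 valid matches — {0↦2, 1↦3, 2↦4}, {0↦2, 1↦3, 2↦6}, {0↦2, 1↦3, 2↦8} (+6 more)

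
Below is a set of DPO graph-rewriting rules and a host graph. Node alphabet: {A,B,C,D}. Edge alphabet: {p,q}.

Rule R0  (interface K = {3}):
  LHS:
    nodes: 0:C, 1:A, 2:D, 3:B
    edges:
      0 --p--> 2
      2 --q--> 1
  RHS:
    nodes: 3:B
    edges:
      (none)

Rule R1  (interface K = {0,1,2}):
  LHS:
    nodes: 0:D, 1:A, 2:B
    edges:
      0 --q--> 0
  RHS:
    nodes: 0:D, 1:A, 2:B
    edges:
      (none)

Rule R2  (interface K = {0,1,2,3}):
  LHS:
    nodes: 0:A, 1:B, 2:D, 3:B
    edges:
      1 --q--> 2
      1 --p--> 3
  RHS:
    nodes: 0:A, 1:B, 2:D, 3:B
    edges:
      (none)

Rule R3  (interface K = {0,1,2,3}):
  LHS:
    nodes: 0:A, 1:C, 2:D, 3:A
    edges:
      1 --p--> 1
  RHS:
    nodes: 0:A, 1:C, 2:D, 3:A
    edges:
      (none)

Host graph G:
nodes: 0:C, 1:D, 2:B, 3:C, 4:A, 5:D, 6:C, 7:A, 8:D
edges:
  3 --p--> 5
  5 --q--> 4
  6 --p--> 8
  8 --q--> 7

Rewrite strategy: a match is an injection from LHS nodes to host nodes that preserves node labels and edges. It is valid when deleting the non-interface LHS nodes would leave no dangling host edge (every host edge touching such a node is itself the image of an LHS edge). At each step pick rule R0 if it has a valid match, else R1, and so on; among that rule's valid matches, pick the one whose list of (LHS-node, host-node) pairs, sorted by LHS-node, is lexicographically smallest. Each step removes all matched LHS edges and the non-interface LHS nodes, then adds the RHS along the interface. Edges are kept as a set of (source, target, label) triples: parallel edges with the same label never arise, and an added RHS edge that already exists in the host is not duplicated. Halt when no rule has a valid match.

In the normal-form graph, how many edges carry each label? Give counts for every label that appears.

initial: |V|=9 |E|=4  E = 3-p->5 5-q->4 6-p->8 8-q->7
step 1: apply R0 at {0↦3, 1↦4, 2↦5, 3↦2}  → |V|=6 |E|=2  E = 6-p->8 8-q->7
step 2: apply R0 at {0↦6, 1↦7, 2↦8, 3↦2}  → |V|=3 |E|=0  E = ∅
halt: no rule applies after step 2
NF edges: []

Answer: (no edges)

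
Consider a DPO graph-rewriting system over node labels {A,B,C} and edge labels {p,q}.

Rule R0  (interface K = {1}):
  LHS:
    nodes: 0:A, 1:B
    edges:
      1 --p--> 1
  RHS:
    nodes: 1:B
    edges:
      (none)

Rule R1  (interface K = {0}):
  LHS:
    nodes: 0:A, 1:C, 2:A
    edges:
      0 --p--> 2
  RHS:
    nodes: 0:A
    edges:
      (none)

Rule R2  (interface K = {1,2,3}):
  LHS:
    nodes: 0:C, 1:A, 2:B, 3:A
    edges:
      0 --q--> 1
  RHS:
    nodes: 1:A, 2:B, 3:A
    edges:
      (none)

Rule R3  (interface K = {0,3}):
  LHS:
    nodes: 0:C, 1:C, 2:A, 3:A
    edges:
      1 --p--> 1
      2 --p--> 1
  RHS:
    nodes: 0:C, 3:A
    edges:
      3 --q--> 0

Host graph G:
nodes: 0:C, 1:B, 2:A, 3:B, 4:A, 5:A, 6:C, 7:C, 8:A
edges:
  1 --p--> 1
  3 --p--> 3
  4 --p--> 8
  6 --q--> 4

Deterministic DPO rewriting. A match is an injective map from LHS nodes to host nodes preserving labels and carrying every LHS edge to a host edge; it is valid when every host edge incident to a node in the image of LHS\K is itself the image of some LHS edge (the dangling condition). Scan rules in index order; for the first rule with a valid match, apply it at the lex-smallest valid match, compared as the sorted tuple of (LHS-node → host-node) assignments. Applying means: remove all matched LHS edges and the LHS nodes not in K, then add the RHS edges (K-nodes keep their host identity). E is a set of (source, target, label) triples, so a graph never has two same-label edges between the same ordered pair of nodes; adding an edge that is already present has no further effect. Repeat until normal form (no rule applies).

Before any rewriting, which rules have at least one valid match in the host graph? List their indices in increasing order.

Answer: [R0,R1,R2]

Derivation:
R0: 4 valid matches — {0↦2, 1↦1}, {0↦2, 1↦3}, {0↦5, 1↦1} (+1 more)
R1: 2 valid matches — {0↦4, 1↦0, 2↦8}, {0↦4, 1↦7, 2↦8}
R2: 6 valid matches — {0↦6, 1↦4, 2↦1, 3↦2}, {0↦6, 1↦4, 2↦1, 3↦5}, {0↦6, 1↦4, 2↦1, 3↦8} (+3 more)
R3: no valid match — LHS pattern not found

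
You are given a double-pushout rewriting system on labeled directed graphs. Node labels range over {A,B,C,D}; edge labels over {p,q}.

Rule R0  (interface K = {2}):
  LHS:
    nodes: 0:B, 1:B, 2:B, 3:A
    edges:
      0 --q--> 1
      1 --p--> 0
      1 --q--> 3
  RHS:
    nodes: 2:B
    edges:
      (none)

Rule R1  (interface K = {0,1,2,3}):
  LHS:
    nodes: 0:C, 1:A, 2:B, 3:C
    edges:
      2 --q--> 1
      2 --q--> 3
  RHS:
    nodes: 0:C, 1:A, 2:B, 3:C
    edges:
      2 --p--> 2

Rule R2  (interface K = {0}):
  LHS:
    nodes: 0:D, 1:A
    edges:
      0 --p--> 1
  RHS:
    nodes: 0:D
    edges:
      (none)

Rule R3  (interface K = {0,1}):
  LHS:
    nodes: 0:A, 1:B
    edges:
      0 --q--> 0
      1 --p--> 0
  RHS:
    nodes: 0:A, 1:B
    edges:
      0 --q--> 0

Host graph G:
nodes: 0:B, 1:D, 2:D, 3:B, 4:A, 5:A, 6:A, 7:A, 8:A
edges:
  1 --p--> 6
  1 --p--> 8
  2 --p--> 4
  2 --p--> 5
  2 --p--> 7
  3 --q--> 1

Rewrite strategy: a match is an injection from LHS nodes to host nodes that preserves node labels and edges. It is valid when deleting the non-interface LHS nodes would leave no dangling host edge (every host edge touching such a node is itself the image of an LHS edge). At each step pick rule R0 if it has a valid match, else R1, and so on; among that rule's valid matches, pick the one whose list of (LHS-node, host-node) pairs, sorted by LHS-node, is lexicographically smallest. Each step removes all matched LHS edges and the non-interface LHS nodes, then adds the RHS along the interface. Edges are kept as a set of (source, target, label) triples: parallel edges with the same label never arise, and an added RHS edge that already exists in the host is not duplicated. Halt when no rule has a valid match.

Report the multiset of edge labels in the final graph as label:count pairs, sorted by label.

Answer: q:1

Derivation:
[0] host  ⇒  9 nodes, 6 edges  {1-p->6 1-p->8 2-p->4 2-p->5 2-p->7 3-q->1}
[1] R2 @ {0↦1, 1↦6}  ⇒  8 nodes, 5 edges  {1-p->8 2-p->4 2-p->5 2-p->7 3-q->1}
[2] R2 @ {0↦1, 1↦8}  ⇒  7 nodes, 4 edges  {2-p->4 2-p->5 2-p->7 3-q->1}
[3] R2 @ {0↦2, 1↦4}  ⇒  6 nodes, 3 edges  {2-p->5 2-p->7 3-q->1}
[4] R2 @ {0↦2, 1↦5}  ⇒  5 nodes, 2 edges  {2-p->7 3-q->1}
[5] R2 @ {0↦2, 1↦7}  ⇒  4 nodes, 1 edges  {3-q->1}
normal form: no rule applies after step 5
NF edges: [(3, 1, 'q')]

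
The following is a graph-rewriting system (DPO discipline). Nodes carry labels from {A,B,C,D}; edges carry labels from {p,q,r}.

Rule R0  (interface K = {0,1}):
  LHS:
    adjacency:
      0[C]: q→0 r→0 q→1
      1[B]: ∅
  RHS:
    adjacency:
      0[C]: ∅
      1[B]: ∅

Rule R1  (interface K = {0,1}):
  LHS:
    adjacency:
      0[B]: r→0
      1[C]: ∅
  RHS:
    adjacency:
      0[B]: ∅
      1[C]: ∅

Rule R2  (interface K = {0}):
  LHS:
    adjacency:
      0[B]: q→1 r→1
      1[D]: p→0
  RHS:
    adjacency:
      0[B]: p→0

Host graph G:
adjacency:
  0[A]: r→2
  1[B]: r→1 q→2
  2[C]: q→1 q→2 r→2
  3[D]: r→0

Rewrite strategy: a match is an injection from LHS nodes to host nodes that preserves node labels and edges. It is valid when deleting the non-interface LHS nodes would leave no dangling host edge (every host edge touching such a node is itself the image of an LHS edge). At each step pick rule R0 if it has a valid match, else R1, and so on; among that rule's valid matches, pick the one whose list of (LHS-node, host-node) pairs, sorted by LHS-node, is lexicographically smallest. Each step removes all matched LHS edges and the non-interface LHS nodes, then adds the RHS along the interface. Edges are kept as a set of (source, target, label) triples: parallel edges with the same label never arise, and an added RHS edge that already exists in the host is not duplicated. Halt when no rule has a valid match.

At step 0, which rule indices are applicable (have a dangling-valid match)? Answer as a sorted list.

R0: 1 valid match — {0↦2, 1↦1}
R1: 1 valid match — {0↦1, 1↦2}
R2: no valid match — LHS pattern not found

Answer: [R0,R1]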